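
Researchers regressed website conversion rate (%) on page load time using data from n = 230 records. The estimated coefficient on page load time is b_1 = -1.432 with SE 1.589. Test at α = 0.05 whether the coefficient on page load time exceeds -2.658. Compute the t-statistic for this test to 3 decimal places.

t = 0.772

H₀: β₁ = -2.658 vs H₁: β₁ > -2.658.
t = (b_1 − β₁⁰)/SE = (-1.432 − (-2.658)) / 1.589 = 0.772.
df = n − 2 = 230 − 2 = 228.
One-sided p ≈ 0.2206, which is ≥ 0.05, so fail to reject H₀.
The data do not give significant evidence that the true slope on page load time exceeds -2.658 % per unit.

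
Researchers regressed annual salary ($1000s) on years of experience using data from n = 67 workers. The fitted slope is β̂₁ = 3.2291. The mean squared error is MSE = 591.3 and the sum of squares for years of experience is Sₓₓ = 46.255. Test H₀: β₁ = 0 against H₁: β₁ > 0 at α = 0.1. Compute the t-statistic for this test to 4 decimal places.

t = 0.9031

SE(β̂₁) = √(MSE/Sₓₓ) = √(591.3/46.255) = 3.5754.
t = 3.2291 / 3.5754 = 0.9031.
df = n − 2 = 65.
One-sided p ≈ 0.1849, which is ≥ 0.1, so fail to reject H₀.
The data do not give significant evidence that the true slope on years of experience is positive.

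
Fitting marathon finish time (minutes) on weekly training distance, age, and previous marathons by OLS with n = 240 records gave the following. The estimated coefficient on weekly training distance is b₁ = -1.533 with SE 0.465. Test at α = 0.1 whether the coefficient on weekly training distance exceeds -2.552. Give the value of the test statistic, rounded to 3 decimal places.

t = 2.191

H₀: β₁ = -2.552 vs H₁: β₁ > -2.552.
t = (b₁ − β₁⁰)/SE = (-1.533 − (-2.552)) / 0.465 = 2.191.
df = n − k − 1 = 240 − 3 − 1 = 236.
One-sided p ≈ 0.0147, which is < 0.1, so reject H₀.
There is evidence that the true slope on weekly training distance exceeds -2.552 minutes per unit, holding the other predictors fixed.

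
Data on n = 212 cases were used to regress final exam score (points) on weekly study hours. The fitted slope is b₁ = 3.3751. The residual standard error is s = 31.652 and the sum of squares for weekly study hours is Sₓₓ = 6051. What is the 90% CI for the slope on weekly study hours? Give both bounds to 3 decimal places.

(2.703, 4.047)

SE(b₁) = s/√Sₓₓ = 31.652/√6051 = 0.4069.
df = n − 2 = 210.
t* = t_{0.05, 210} = 1.652142.
Margin = t* × SE = 1.652142 × 0.4069 = 0.67226.
CI: 3.3751 ± 0.67226 → (2.703, 4.047).
With 90% confidence, each one-unit increase in weekly study hours is associated with a change of between 2.703 and 4.047 points in final exam score.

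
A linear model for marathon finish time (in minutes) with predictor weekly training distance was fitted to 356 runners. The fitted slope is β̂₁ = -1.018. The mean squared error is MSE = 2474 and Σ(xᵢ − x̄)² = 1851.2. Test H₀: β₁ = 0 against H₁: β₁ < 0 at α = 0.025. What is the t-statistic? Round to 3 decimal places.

t = -0.881

SE(β̂₁) = √(MSE/Sₓₓ) = √(2474/1851.2) = 1.15604.
t = -1.018 / 1.15604 = -0.881.
df = n − 2 = 354.
One-sided p ≈ 0.1896, which is ≥ 0.025, so fail to reject H₀.
The data do not give significant evidence that the true slope on weekly training distance is negative.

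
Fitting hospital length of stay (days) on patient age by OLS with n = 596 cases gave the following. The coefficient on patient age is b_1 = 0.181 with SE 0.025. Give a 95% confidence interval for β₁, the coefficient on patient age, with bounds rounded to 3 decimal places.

df = n − 2 = 596 − 2 = 594.
t* = t_{0.025, 594} = 1.963966.
Margin = t* × SE = 1.963966 × 0.025 = 0.04910.
CI: 0.181 ± 0.04910 → (0.132, 0.230).
With 95% confidence, each one-unit increase in patient age is associated with a change of between 0.132 and 0.230 days in hospital length of stay.

(0.132, 0.230)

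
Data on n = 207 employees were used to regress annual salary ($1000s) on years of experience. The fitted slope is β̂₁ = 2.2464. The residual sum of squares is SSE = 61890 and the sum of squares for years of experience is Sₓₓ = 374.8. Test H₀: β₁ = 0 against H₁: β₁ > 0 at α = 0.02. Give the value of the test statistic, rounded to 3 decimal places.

MSE = SSE/(n − 2) = 61890/205 = 301.902.
SE(β̂₁) = √(MSE/Sₓₓ) = √(301.902/374.8) = 0.897498.
t = 2.2464 / 0.897498 = 2.503.
df = n − 2 = 205.
One-sided p ≈ 0.0065, which is < 0.02, so reject H₀.
There is evidence that the true slope on years of experience is positive.

t = 2.503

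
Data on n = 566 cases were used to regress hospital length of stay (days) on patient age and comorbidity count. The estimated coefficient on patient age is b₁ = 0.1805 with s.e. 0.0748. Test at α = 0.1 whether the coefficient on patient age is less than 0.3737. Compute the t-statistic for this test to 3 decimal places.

H₀: β₁ = 0.3737 vs H₁: β₁ < 0.3737.
t = (b₁ − β₁⁰)/SE = (0.1805 − 0.3737) / 0.0748 = -2.583.
df = n − k − 1 = 566 − 2 − 1 = 563.
One-sided p ≈ 0.0050, which is < 0.1, so reject H₀.
There is evidence that the true slope on patient age is below 0.3737 days per unit, holding the other predictors fixed.

t = -2.583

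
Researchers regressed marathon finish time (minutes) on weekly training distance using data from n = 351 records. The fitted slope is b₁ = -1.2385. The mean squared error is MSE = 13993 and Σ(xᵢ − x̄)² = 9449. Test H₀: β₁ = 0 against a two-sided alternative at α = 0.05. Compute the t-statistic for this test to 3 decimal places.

SE(b₁) = √(MSE/Sₓₓ) = √(13993/9449) = 1.21692.
t = -1.2385 / 1.21692 = -1.018.
df = n − 2 = 349.
Two-sided p ≈ 0.3095, which is ≥ 0.05, so fail to reject H₀.
The data do not give significant evidence of an association between weekly training distance and marathon finish time.

t = -1.018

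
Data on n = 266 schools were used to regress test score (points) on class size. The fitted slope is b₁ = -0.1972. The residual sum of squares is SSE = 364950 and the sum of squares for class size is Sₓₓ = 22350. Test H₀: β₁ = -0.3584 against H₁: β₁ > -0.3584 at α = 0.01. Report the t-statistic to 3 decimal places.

MSE = SSE/(n − 2) = 364950/264 = 1382.39.
SE(b₁) = √(MSE/Sₓₓ) = √(1382.39/22350) = 0.2487.
t = (-0.1972 − (-0.3584)) / 0.2487 = 0.648.
df = n − 2 = 264.
One-sided p ≈ 0.2587, which is ≥ 0.01, so fail to reject H₀.
The data do not give significant evidence that the true slope on class size exceeds -0.3584 points per unit.

t = 0.648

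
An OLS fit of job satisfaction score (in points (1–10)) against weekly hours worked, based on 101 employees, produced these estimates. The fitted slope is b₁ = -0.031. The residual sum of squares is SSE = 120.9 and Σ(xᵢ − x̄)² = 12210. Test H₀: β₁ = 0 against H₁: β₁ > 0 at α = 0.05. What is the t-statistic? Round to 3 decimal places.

MSE = SSE/(n − 2) = 120.9/99 = 1.22121.
SE(b₁) = √(MSE/Sₓₓ) = √(1.22121/12210) = 0.0100009.
t = -0.031 / 0.0100009 = -3.100.
df = n − 2 = 99.
One-sided p ≈ 0.9987, which is ≥ 0.05, so fail to reject H₀.
The data do not give significant evidence that the true slope on weekly hours worked is positive.

t = -3.100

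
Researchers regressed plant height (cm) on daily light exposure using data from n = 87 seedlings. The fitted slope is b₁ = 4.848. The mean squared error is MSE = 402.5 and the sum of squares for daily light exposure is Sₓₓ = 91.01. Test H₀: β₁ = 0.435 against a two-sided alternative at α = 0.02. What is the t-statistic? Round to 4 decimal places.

t = 2.0984

SE(b₁) = √(MSE/Sₓₓ) = √(402.5/91.01) = 2.103.
t = (4.848 − 0.435) / 2.103 = 2.0984.
df = n − 2 = 85.
Two-sided p ≈ 0.0388, which is ≥ 0.02, so fail to reject H₀.
The data are consistent with a true slope of 0.435 cm per unit of daily light exposure.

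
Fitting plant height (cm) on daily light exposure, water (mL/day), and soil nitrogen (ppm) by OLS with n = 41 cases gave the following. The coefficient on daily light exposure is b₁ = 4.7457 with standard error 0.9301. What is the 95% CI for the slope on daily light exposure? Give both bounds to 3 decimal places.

df = n − k − 1 = 41 − 3 − 1 = 37.
t* = t_{0.025, 37} = 2.026192.
Margin = t* × SE = 2.026192 × 0.9301 = 1.88456.
CI: 4.7457 ± 1.88456 → (2.861, 6.630).
With 95% confidence, each one-unit increase in daily light exposure is associated with a change of between 2.861 and 6.630 cm in plant height, holding the other predictors fixed.

(2.861, 6.630)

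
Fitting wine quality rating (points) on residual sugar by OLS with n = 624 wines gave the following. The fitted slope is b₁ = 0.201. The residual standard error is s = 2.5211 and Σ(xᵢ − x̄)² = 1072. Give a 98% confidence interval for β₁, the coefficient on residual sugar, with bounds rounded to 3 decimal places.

(0.021, 0.381)

SE(b₁) = s/√Sₓₓ = 2.5211/√1072 = 0.0770003.
df = n − 2 = 622.
t* = t_{0.01, 622} = 2.332358.
Margin = t* × SE = 2.332358 × 0.0770003 = 0.17959.
CI: 0.201 ± 0.17959 → (0.021, 0.381).
With 98% confidence, each one-unit increase in residual sugar is associated with a change of between 0.021 and 0.381 points in wine quality rating.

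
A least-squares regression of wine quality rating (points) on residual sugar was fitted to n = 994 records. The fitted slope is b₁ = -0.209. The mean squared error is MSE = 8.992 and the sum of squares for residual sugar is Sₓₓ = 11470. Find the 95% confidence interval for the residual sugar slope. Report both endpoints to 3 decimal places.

(-0.264, -0.154)

SE(b₁) = √(MSE/Sₓₓ) = √(8.992/11470) = 0.0279993.
df = n − 2 = 992.
t* = t_{0.025, 992} = 1.962358.
Margin = t* × SE = 1.962358 × 0.0279993 = 0.05494.
CI: -0.209 ± 0.05494 → (-0.264, -0.154).
With 95% confidence, each one-unit increase in residual sugar is associated with a change of between -0.264 and -0.154 points in wine quality rating.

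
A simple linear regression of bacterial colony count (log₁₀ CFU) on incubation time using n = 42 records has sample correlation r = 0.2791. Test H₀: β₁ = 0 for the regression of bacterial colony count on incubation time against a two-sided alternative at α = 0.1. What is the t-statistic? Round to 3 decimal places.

t = 1.838

t = r·√(n − 2)/√(1 − r²) = 0.2791·√40/√0.922103 = 1.838.
df = n − 2 = 40.
Two-sided p ≈ 0.0735, which is < 0.1, so reject H₀.
There is evidence of a linear association between incubation time and bacterial colony count.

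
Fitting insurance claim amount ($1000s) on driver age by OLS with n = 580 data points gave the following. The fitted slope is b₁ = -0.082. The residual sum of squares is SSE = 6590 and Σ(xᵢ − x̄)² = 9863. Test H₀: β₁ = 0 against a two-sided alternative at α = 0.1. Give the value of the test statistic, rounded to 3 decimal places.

t = -2.412

MSE = SSE/(n − 2) = 6590/578 = 11.4014.
SE(b₁) = √(MSE/Sₓₓ) = √(11.4014/9863) = 0.0339996.
t = -0.082 / 0.0339996 = -2.412.
df = n − 2 = 578.
Two-sided p ≈ 0.0162, which is < 0.1, so reject H₀.
There is evidence that driver age is associated with insurance claim amount.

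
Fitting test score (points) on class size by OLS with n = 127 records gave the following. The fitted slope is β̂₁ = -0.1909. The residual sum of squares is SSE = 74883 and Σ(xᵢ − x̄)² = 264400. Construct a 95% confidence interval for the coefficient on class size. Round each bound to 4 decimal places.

(-0.2851, -0.0967)

MSE = SSE/(n − 2) = 74883/125 = 599.064.
SE(β̂₁) = √(MSE/Sₓₓ) = √(599.064/264400) = 0.0475999.
df = n − 2 = 125.
t* = t_{0.025, 125} = 1.979124.
Margin = t* × SE = 1.979124 × 0.0475999 = 0.094206.
CI: -0.1909 ± 0.094206 → (-0.2851, -0.0967).
With 95% confidence, each one-unit increase in class size is associated with a change of between -0.2851 and -0.0967 points in test score.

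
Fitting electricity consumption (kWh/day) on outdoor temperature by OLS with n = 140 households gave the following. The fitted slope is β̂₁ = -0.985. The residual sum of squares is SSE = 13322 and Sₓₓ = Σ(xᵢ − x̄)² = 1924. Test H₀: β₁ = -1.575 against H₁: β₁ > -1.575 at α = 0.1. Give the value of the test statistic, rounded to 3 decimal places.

t = 2.634

MSE = SSE/(n − 2) = 13322/138 = 96.5362.
SE(β̂₁) = √(MSE/Sₓₓ) = √(96.5362/1924) = 0.223997.
t = (-0.985 − (-1.575)) / 0.223997 = 2.634.
df = n − 2 = 138.
One-sided p ≈ 0.0047, which is < 0.1, so reject H₀.
There is evidence that the true slope on outdoor temperature exceeds -1.575 kWh/day per unit.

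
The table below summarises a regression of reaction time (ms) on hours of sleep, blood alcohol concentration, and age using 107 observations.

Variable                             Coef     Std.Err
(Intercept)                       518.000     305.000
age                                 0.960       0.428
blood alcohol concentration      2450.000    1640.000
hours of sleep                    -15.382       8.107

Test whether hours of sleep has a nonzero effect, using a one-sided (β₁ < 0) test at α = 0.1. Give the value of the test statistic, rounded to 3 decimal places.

t = -1.897

Read off: b = -15.382, SE = 8.107 for hours of sleep.
H₀: β₁ = 0 vs H₁: β₁ < 0.
t = -15.382 / 8.107 = -1.897.
df = n − k − 1 = 107 − 3 − 1 = 103.
One-sided p ≈ 0.0303, which is < 0.1, so reject H₀.
There is evidence that the true slope on hours of sleep is negative, holding the other predictors fixed.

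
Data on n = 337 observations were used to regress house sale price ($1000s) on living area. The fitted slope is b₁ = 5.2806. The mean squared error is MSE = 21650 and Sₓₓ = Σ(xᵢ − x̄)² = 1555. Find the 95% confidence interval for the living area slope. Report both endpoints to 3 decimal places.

(-2.059, 12.620)

SE(b₁) = √(MSE/Sₓₓ) = √(21650/1555) = 3.73133.
df = n − 2 = 335.
t* = t_{0.025, 335} = 1.967071.
Margin = t* × SE = 1.967071 × 3.73133 = 7.33979.
CI: 5.2806 ± 7.33979 → (-2.059, 12.620).
With 95% confidence, each one-unit increase in living area is associated with a change of between -2.059 and 12.620 $1000s in house sale price.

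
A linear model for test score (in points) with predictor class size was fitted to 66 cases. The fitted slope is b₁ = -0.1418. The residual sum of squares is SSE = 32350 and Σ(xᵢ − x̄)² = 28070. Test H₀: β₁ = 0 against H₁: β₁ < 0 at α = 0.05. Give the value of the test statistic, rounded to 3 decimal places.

t = -1.057

MSE = SSE/(n − 2) = 32350/64 = 505.469.
SE(b₁) = √(MSE/Sₓₓ) = √(505.469/28070) = 0.134192.
t = -0.1418 / 0.134192 = -1.057.
df = n − 2 = 64.
One-sided p ≈ 0.1473, which is ≥ 0.05, so fail to reject H₀.
The data do not give significant evidence that the true slope on class size is negative.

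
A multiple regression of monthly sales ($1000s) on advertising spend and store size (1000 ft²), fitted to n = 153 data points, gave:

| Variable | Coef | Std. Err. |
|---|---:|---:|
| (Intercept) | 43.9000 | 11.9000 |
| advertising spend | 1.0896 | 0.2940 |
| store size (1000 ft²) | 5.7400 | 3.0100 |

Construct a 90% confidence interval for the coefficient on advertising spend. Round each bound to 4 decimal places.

Read off: b = 1.0896, SE = 0.2940 for advertising spend.
df = n − k − 1 = 153 − 2 − 1 = 150.
t* = t_{0.05, 150} = 1.655076.
Margin = t* × SE = 1.655076 × 0.2940 = 0.486592.
CI: 1.0896 ± 0.486592 → (0.6030, 1.5762).

(0.6030, 1.5762)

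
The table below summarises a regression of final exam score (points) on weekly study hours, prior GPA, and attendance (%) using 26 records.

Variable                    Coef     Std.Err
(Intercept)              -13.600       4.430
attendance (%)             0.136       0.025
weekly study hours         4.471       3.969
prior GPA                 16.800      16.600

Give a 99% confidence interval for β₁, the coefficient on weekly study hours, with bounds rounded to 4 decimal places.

(-6.7166, 15.6586)

Read off: b = 4.471, SE = 3.969 for weekly study hours.
df = n − k − 1 = 26 − 3 − 1 = 22.
t* = t_{0.005, 22} = 2.818756.
Margin = t* × SE = 2.818756 × 3.969 = 11.187643.
CI: 4.471 ± 11.187643 → (-6.7166, 15.6586).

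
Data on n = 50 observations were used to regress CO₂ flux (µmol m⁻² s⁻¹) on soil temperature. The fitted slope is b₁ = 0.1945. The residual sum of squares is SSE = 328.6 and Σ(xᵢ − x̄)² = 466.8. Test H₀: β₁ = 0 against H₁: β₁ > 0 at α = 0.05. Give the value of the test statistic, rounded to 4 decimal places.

MSE = SSE/(n − 2) = 328.6/48 = 6.84583.
SE(b₁) = √(MSE/Sₓₓ) = √(6.84583/466.8) = 0.121101.
t = 0.1945 / 0.121101 = 1.6061.
df = n − 2 = 48.
One-sided p ≈ 0.0574, which is ≥ 0.05, so fail to reject H₀.
The data do not give significant evidence that the true slope on soil temperature is positive.

t = 1.6061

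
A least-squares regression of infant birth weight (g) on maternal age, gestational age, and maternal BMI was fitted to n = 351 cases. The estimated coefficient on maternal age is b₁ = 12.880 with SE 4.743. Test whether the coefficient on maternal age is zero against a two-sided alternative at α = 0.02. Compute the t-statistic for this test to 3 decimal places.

H₀: β₁ = 0 vs H₁: β₁ ≠ 0.
t = (b₁ − β₁⁰)/SE = 12.880 / 4.743 = 2.716.
df = n − k − 1 = 351 − 3 − 1 = 347.
Two-sided p ≈ 0.0069, which is < 0.02, so reject H₀.
There is evidence that maternal age is associated with infant birth weight, holding the other predictors fixed.

t = 2.716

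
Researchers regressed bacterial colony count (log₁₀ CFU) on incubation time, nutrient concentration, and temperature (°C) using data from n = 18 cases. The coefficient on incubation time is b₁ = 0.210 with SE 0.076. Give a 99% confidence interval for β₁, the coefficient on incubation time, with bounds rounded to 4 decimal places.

df = n − k − 1 = 18 − 3 − 1 = 14.
t* = t_{0.005, 14} = 2.976843.
Margin = t* × SE = 2.976843 × 0.076 = 0.226240.
CI: 0.210 ± 0.226240 → (-0.0162, 0.4362).
With 99% confidence, each one-unit increase in incubation time is associated with a change of between -0.0162 and 0.4362 log₁₀ CFU in bacterial colony count, holding the other predictors fixed.

(-0.0162, 0.4362)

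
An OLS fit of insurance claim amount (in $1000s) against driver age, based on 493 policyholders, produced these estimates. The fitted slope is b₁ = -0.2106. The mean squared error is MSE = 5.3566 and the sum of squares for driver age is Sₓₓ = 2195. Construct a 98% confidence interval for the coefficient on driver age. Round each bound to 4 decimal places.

SE(b₁) = √(MSE/Sₓₓ) = √(5.3566/2195) = 0.0494.
df = n − 2 = 491.
t* = t_{0.01, 491} = 2.333967.
Margin = t* × SE = 2.333967 × 0.0494 = 0.115298.
CI: -0.2106 ± 0.115298 → (-0.3259, -0.0953).
With 98% confidence, each one-unit increase in driver age is associated with a change of between -0.3259 and -0.0953 $1000s in insurance claim amount.

(-0.3259, -0.0953)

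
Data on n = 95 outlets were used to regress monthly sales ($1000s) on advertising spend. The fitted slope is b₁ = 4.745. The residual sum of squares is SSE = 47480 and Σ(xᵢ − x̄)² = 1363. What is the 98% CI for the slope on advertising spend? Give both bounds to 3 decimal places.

(3.296, 6.194)

MSE = SSE/(n − 2) = 47480/93 = 510.538.
SE(b₁) = √(MSE/Sₓₓ) = √(510.538/1363) = 0.61202.
df = n − 2 = 93.
t* = t_{0.01, 93} = 2.367115.
Margin = t* × SE = 2.367115 × 0.61202 = 1.44872.
CI: 4.745 ± 1.44872 → (3.296, 6.194).
With 98% confidence, each one-unit increase in advertising spend is associated with a change of between 3.296 and 6.194 $1000s in monthly sales.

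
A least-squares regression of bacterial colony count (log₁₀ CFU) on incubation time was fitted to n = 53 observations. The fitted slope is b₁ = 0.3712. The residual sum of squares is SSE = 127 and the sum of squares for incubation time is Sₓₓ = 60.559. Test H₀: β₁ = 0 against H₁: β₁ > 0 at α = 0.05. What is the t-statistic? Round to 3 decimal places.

t = 1.831

MSE = SSE/(n − 2) = 127/51 = 2.4902.
SE(b₁) = √(MSE/Sₓₓ) = √(2.4902/60.559) = 0.202781.
t = 0.3712 / 0.202781 = 1.831.
df = n − 2 = 51.
One-sided p ≈ 0.0365, which is < 0.05, so reject H₀.
There is evidence that the true slope on incubation time is positive.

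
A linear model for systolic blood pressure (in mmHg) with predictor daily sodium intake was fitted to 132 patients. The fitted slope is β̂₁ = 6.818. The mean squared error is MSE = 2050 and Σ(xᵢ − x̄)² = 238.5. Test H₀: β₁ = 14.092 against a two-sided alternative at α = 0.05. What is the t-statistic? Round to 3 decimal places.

SE(β̂₁) = √(MSE/Sₓₓ) = √(2050/238.5) = 2.93179.
t = (6.818 − 14.092) / 2.93179 = -2.481.
df = n − 2 = 130.
Two-sided p ≈ 0.0144, which is < 0.05, so reject H₀.
There is evidence that the true slope on daily sodium intake differs from 14.092 mmHg per unit.

t = -2.481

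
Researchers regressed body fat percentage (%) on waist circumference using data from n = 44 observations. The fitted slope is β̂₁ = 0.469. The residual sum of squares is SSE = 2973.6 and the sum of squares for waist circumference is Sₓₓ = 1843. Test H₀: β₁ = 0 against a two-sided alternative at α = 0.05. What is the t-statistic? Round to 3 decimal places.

MSE = SSE/(n − 2) = 2973.6/42 = 70.8.
SE(β̂₁) = √(MSE/Sₓₓ) = √(70.8/1843) = 0.195999.
t = 0.469 / 0.195999 = 2.393.
df = n − 2 = 42.
Two-sided p ≈ 0.0213, which is < 0.05, so reject H₀.
There is evidence that waist circumference is associated with body fat percentage.

t = 2.393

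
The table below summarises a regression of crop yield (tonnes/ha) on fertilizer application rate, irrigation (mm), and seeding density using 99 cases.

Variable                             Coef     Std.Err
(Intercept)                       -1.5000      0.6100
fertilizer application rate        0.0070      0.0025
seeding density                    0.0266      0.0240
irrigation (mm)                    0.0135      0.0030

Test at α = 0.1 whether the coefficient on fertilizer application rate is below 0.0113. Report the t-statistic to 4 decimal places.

t = -1.7200

Read off: b = 0.0070, SE = 0.0025 for fertilizer application rate.
H₀: β₁ = 0.0113 vs H₁: β₁ < 0.0113.
t = (0.0070 − 0.0113) / 0.0025 = -1.7200.
df = n − k − 1 = 99 − 3 − 1 = 95.
One-sided p ≈ 0.0443, which is < 0.1, so reject H₀.
There is evidence that the true slope on fertilizer application rate is below 0.0113 tonnes/ha per unit, holding the other predictors fixed.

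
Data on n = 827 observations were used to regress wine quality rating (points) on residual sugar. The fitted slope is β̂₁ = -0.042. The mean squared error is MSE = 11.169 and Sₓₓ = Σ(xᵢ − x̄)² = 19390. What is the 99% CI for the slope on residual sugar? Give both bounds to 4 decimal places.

SE(β̂₁) = √(MSE/Sₓₓ) = √(11.169/19390) = 0.0240004.
df = n − 2 = 825.
t* = t_{0.005, 825} = 2.581802.
Margin = t* × SE = 2.581802 × 0.0240004 = 0.061964.
CI: -0.042 ± 0.061964 → (-0.1040, 0.0200).
With 99% confidence, each one-unit increase in residual sugar is associated with a change of between -0.1040 and 0.0200 points in wine quality rating.

(-0.1040, 0.0200)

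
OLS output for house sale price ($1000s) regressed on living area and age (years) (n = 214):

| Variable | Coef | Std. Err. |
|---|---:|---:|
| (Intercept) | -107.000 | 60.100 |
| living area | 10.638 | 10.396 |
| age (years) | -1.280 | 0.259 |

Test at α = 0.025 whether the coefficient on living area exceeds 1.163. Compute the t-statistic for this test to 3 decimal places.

t = 0.911

Read off: b = 10.638, SE = 10.396 for living area.
H₀: β₁ = 1.163 vs H₁: β₁ > 1.163.
t = (10.638 − 1.163) / 10.396 = 0.911.
df = n − k − 1 = 214 − 2 − 1 = 211.
One-sided p ≈ 0.1816, which is ≥ 0.025, so fail to reject H₀.
The data do not give significant evidence that the true slope on living area exceeds 1.163 $1000s per unit, holding the other predictors fixed.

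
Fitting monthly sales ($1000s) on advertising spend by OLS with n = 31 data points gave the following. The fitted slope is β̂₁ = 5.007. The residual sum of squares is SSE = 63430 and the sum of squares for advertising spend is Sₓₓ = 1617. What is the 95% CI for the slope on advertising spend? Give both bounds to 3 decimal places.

(2.628, 7.386)

MSE = SSE/(n − 2) = 63430/29 = 2187.24.
SE(β̂₁) = √(MSE/Sₓₓ) = √(2187.24/1617) = 1.16304.
df = n − 2 = 29.
t* = t_{0.025, 29} = 2.04523.
Margin = t* × SE = 2.04523 × 1.16304 = 2.37868.
CI: 5.007 ± 2.37868 → (2.628, 7.386).
With 95% confidence, each one-unit increase in advertising spend is associated with a change of between 2.628 and 7.386 $1000s in monthly sales.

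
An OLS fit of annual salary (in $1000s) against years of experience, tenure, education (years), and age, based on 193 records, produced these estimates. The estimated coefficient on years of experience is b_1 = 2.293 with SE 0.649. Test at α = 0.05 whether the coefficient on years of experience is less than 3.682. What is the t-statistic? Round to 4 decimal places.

t = -2.1402

H₀: β₁ = 3.682 vs H₁: β₁ < 3.682.
t = (b_1 − β₁⁰)/SE = (2.293 − 3.682) / 0.649 = -2.1402.
df = n − k − 1 = 193 − 4 − 1 = 188.
One-sided p ≈ 0.0168, which is < 0.05, so reject H₀.
There is evidence that the true slope on years of experience is below 3.682 $1000s per unit, holding the other predictors fixed.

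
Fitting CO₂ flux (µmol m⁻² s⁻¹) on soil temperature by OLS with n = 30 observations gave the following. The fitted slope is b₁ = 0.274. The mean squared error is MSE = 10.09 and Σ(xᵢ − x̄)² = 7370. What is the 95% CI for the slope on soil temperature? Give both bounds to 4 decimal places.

SE(b₁) = √(MSE/Sₓₓ) = √(10.09/7370) = 0.0370009.
df = n − 2 = 28.
t* = t_{0.025, 28} = 2.048407.
Margin = t* × SE = 2.048407 × 0.0370009 = 0.075793.
CI: 0.274 ± 0.075793 → (0.1982, 0.3498).
With 95% confidence, each one-unit increase in soil temperature is associated with a change of between 0.1982 and 0.3498 µmol m⁻² s⁻¹ in CO₂ flux.

(0.1982, 0.3498)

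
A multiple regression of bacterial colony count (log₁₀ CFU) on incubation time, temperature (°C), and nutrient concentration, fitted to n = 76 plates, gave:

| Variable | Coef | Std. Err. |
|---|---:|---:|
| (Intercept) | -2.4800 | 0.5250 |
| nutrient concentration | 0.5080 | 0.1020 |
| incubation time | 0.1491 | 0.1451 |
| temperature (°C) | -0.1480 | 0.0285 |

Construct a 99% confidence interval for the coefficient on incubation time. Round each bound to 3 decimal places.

Read off: b = 0.1491, SE = 0.1451 for incubation time.
df = n − k − 1 = 76 − 3 − 1 = 72.
t* = t_{0.005, 72} = 2.645852.
Margin = t* × SE = 2.645852 × 0.1451 = 0.38391.
CI: 0.1491 ± 0.38391 → (-0.235, 0.533).

(-0.235, 0.533)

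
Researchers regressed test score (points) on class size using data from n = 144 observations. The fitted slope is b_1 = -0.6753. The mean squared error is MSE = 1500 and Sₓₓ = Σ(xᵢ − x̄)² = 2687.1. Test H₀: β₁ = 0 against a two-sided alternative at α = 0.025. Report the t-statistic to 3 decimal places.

SE(b_1) = √(MSE/Sₓₓ) = √(1500/2687.1) = 0.747143.
t = -0.6753 / 0.747143 = -0.904.
df = n − 2 = 142.
Two-sided p ≈ 0.3676, which is ≥ 0.025, so fail to reject H₀.
The data do not give significant evidence of an association between class size and test score.

t = -0.904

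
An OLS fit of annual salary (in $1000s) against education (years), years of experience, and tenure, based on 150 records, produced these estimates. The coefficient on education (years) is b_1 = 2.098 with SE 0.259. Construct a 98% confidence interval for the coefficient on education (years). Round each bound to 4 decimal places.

(1.4888, 2.7072)

df = n − k − 1 = 150 − 3 − 1 = 146.
t* = t_{0.01, 146} = 2.35216.
Margin = t* × SE = 2.35216 × 0.259 = 0.609209.
CI: 2.098 ± 0.609209 → (1.4888, 2.7072).
With 98% confidence, each one-unit increase in education (years) is associated with a change of between 1.4888 and 2.7072 $1000s in annual salary, holding the other predictors fixed.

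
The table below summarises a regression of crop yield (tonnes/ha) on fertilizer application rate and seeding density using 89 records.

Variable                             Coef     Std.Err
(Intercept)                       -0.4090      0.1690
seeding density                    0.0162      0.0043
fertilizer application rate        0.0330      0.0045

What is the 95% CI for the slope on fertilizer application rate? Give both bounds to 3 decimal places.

Read off: b = 0.0330, SE = 0.0045 for fertilizer application rate.
df = n − k − 1 = 89 − 2 − 1 = 86.
t* = t_{0.025, 86} = 1.987934.
Margin = t* × SE = 1.987934 × 0.0045 = 0.00895.
CI: 0.0330 ± 0.00895 → (0.024, 0.042).

(0.024, 0.042)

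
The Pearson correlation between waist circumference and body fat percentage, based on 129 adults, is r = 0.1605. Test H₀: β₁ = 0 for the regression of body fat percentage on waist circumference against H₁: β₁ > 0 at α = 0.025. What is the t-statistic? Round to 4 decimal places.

t = 1.8325

t = r·√(n − 2)/√(1 − r²) = 0.1605·√127/√0.97424 = 1.8325.
df = n − 2 = 127.
One-sided p ≈ 0.0346, which is ≥ 0.025, so fail to reject H₀.
The data do not give significant evidence of a linear association between waist circumference and body fat percentage.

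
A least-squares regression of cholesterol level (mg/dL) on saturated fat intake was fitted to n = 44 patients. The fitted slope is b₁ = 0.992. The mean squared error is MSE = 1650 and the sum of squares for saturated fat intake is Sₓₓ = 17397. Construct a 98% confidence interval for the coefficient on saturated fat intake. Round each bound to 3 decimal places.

(0.247, 1.737)

SE(b₁) = √(MSE/Sₓₓ) = √(1650/17397) = 0.307967.
df = n − 2 = 42.
t* = t_{0.01, 42} = 2.41847.
Margin = t* × SE = 2.41847 × 0.307967 = 0.74481.
CI: 0.992 ± 0.74481 → (0.247, 1.737).
With 98% confidence, each one-unit increase in saturated fat intake is associated with a change of between 0.247 and 1.737 mg/dL in cholesterol level.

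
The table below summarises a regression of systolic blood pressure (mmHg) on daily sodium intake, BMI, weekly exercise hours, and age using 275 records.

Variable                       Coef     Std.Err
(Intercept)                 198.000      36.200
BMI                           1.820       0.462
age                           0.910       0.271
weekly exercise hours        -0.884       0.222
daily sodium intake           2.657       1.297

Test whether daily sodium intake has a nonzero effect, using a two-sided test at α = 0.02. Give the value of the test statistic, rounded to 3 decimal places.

t = 2.049

Read off: b = 2.657, SE = 1.297 for daily sodium intake.
H₀: β₁ = 0 vs H₁: β₁ ≠ 0.
t = 2.657 / 1.297 = 2.049.
df = n − k − 1 = 275 − 4 − 1 = 270.
Two-sided p ≈ 0.0415, which is ≥ 0.02, so fail to reject H₀.
The data do not give significant evidence of an association between daily sodium intake and systolic blood pressure, after adjusting for the other predictors.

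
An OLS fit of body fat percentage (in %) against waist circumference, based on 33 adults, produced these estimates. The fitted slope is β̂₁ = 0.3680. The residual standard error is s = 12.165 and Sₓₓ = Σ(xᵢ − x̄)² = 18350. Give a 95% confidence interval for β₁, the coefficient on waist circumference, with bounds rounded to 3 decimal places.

(0.185, 0.551)

SE(β̂₁) = s/√Sₓₓ = 12.165/√18350 = 0.0898037.
df = n − 2 = 31.
t* = t_{0.025, 31} = 2.039513.
Margin = t* × SE = 2.039513 × 0.0898037 = 0.18316.
CI: 0.3680 ± 0.18316 → (0.185, 0.551).
With 95% confidence, each one-unit increase in waist circumference is associated with a change of between 0.185 and 0.551 % in body fat percentage.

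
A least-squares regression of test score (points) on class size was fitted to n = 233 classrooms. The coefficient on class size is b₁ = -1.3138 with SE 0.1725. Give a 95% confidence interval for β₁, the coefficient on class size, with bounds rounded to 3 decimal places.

(-1.654, -0.974)

df = n − 2 = 233 − 2 = 231.
t* = t_{0.025, 231} = 1.970287.
Margin = t* × SE = 1.970287 × 0.1725 = 0.33987.
CI: -1.3138 ± 0.33987 → (-1.654, -0.974).
With 95% confidence, each one-unit increase in class size is associated with a change of between -1.654 and -0.974 points in test score.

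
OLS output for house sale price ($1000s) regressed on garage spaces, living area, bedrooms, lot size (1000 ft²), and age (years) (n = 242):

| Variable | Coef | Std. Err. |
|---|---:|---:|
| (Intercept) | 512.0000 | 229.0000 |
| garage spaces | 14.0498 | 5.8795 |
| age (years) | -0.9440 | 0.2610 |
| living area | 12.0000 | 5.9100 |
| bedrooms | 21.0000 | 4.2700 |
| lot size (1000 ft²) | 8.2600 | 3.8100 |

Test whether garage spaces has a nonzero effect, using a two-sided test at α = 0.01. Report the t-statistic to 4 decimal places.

t = 2.3896

Read off: b = 14.0498, SE = 5.8795 for garage spaces.
H₀: β₁ = 0 vs H₁: β₁ ≠ 0.
t = 14.0498 / 5.8795 = 2.3896.
df = n − k − 1 = 242 − 5 − 1 = 236.
Two-sided p ≈ 0.0177, which is ≥ 0.01, so fail to reject H₀.
The data do not give significant evidence of an association between garage spaces and house sale price, after adjusting for the other predictors.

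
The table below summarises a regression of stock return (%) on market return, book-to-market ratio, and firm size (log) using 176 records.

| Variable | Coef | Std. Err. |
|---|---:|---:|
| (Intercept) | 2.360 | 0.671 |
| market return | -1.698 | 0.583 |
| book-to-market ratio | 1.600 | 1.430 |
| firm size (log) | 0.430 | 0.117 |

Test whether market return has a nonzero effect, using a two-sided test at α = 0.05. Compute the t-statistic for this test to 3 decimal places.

Read off: b = -1.698, SE = 0.583 for market return.
H₀: β₁ = 0 vs H₁: β₁ ≠ 0.
t = -1.698 / 0.583 = -2.913.
df = n − k − 1 = 176 − 3 − 1 = 172.
Two-sided p ≈ 0.0041, which is < 0.05, so reject H₀.
There is evidence that market return is associated with stock return, holding the other predictors fixed.

t = -2.913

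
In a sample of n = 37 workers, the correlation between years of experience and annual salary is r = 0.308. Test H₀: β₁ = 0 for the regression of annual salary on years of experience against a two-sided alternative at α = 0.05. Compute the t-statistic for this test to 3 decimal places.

t = 1.915

t = r·√(n − 2)/√(1 − r²) = 0.308·√35/√0.905136 = 1.915.
df = n − 2 = 35.
Two-sided p ≈ 0.0637, which is ≥ 0.05, so fail to reject H₀.
The data do not give significant evidence of a linear association between years of experience and annual salary.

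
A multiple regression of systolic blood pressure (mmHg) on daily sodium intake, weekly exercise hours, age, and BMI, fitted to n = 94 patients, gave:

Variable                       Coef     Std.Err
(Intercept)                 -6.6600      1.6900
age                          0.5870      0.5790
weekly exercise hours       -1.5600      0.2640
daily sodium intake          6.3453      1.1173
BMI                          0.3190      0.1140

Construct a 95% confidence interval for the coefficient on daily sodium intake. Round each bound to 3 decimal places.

Read off: b = 6.3453, SE = 1.1173 for daily sodium intake.
df = n − k − 1 = 94 − 4 − 1 = 89.
t* = t_{0.025, 89} = 1.986979.
Margin = t* × SE = 1.986979 × 1.1173 = 2.22005.
CI: 6.3453 ± 2.22005 → (4.125, 8.565).

(4.125, 8.565)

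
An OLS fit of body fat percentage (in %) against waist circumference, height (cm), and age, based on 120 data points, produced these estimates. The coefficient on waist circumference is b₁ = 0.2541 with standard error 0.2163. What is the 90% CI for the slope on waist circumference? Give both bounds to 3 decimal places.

df = n − k − 1 = 120 − 3 − 1 = 116.
t* = t_{0.05, 116} = 1.658096.
Margin = t* × SE = 1.658096 × 0.2163 = 0.35865.
CI: 0.2541 ± 0.35865 → (-0.105, 0.613).
With 90% confidence, each one-unit increase in waist circumference is associated with a change of between -0.105 and 0.613 % in body fat percentage, holding the other predictors fixed.

(-0.105, 0.613)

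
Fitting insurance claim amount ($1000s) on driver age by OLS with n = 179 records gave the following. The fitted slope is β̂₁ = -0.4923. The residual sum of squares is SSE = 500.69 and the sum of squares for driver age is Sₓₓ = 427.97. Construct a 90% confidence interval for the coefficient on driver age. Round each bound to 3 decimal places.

MSE = SSE/(n − 2) = 500.69/177 = 2.82876.
SE(β̂₁) = √(MSE/Sₓₓ) = √(2.82876/427.97) = 0.0813001.
df = n − 2 = 177.
t* = t_{0.05, 177} = 1.653508.
Margin = t* × SE = 1.653508 × 0.0813001 = 0.13443.
CI: -0.4923 ± 0.13443 → (-0.627, -0.358).
With 90% confidence, each one-unit increase in driver age is associated with a change of between -0.627 and -0.358 $1000s in insurance claim amount.

(-0.627, -0.358)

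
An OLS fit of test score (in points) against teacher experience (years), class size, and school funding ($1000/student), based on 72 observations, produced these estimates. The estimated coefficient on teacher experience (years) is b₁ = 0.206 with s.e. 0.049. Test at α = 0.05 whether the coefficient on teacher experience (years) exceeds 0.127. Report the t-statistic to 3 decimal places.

H₀: β₁ = 0.127 vs H₁: β₁ > 0.127.
t = (b₁ − β₁⁰)/SE = (0.206 − 0.127) / 0.049 = 1.612.
df = n − k − 1 = 72 − 3 − 1 = 68.
One-sided p ≈ 0.0558, which is ≥ 0.05, so fail to reject H₀.
The data do not give significant evidence that the true slope on teacher experience (years) exceeds 0.127 points per unit, holding the other predictors fixed.

t = 1.612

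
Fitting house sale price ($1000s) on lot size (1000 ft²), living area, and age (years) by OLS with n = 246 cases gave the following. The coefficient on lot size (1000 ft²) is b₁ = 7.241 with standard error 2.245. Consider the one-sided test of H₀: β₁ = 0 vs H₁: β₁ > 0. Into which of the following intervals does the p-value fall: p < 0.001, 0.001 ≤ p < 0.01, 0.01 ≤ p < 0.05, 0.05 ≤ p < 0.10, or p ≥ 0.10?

t = 7.241 / 2.245 = 3.225.
df = n − k − 1 = 246 − 3 − 1 = 242.
One-sided p = P(T_{242} > t) ≈ 0.0007.
So p < 0.001.

p < 0.001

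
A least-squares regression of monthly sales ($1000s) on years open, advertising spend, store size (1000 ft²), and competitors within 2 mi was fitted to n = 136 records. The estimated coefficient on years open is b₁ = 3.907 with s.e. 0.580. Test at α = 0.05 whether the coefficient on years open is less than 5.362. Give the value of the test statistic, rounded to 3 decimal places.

t = -2.509

H₀: β₁ = 5.362 vs H₁: β₁ < 5.362.
t = (b₁ − β₁⁰)/SE = (3.907 − 5.362) / 0.580 = -2.509.
df = n − k − 1 = 136 − 4 − 1 = 131.
One-sided p ≈ 0.0067, which is < 0.05, so reject H₀.
There is evidence that the true slope on years open is below 5.362 $1000s per unit, holding the other predictors fixed.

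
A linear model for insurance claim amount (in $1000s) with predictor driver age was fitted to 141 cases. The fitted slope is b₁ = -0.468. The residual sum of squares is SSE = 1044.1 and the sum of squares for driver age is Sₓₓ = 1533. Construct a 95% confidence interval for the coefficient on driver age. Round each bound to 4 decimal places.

(-0.6064, -0.3296)

MSE = SSE/(n − 2) = 1044.1/139 = 7.51151.
SE(b₁) = √(MSE/Sₓₓ) = √(7.51151/1533) = 0.0699991.
df = n − 2 = 139.
t* = t_{0.025, 139} = 1.977178.
Margin = t* × SE = 1.977178 × 0.0699991 = 0.138401.
CI: -0.468 ± 0.138401 → (-0.6064, -0.3296).
With 95% confidence, each one-unit increase in driver age is associated with a change of between -0.6064 and -0.3296 $1000s in insurance claim amount.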